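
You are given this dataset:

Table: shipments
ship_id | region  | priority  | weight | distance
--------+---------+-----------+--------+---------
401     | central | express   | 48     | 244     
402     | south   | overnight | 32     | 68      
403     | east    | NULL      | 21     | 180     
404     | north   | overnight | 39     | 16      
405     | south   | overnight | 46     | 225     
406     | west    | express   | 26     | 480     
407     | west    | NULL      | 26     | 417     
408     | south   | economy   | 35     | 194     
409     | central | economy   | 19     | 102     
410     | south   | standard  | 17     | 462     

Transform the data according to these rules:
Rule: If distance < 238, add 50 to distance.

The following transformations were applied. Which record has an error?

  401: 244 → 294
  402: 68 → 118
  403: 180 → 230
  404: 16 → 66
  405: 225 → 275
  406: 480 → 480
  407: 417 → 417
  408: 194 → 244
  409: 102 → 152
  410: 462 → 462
Record 401 has an error. The correct transformed value should be 244, not 294.

Step 1: Check each record against the rule
Step 2: Record 401 has distance = 244
Step 3: Since 244 >= 238, the bonus should not have been applied
Step 4: Correct value = 244, but claimed value = 294
Conclusion: Record 401 has the error.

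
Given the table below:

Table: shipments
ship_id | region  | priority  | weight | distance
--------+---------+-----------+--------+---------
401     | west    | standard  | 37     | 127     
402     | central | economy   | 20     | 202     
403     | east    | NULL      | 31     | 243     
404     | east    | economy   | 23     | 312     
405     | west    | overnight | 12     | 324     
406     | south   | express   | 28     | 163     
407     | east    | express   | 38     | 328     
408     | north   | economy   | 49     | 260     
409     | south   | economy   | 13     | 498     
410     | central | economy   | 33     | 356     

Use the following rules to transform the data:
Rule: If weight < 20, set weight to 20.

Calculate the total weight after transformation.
299

Step 1: 2 records have weight < 20
Step 2: These records originally summed to 25
Step 3: After setting to minimum: 2 × 20 = 40
Step 4: Unaffected records sum: 259
Step 5: Final sum = 40 + 259 = 299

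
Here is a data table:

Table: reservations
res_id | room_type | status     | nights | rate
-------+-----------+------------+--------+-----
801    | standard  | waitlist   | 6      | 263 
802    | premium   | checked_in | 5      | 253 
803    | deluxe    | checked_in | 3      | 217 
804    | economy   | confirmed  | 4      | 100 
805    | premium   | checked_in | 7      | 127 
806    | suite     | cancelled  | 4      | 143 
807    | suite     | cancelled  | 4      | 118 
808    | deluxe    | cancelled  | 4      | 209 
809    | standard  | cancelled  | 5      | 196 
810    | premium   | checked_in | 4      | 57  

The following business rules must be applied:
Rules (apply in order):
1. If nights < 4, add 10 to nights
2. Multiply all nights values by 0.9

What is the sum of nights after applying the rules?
50.4

Step 1: Apply Rule 1 - Add 10 to records with nights < 4
  - 1 records affected: 3 + (1 × 10) = 13
  - Unaffected records: 43
  - Sum after Rule 1: 56
Step 2: Apply Rule 2 - Multiply all by 0.9
  - 56 × 0.9 = 50.4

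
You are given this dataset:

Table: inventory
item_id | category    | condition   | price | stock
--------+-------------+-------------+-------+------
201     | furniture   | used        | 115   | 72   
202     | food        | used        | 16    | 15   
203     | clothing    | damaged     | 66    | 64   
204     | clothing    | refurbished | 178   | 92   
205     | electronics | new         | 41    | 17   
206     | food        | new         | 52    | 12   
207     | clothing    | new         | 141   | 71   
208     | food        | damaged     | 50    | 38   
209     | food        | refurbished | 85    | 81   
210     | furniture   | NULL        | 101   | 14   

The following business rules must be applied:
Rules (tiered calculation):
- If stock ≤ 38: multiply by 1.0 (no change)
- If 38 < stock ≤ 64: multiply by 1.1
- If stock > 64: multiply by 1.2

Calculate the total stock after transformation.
545.6

Step 1: Tier 1 (stock ≤ 38): 5 records, sum = 96 × 1.0 = 96.0
Step 2: Tier 2 (38 < stock ≤ 64): 1 records, sum = 64 × 1.1 = 70.4
Step 3: Tier 3 (stock > 64): 4 records, sum = 316 × 1.2 = 379.2
Step 4: Final sum = 96.0 + 70.4 + 379.2 = 545.6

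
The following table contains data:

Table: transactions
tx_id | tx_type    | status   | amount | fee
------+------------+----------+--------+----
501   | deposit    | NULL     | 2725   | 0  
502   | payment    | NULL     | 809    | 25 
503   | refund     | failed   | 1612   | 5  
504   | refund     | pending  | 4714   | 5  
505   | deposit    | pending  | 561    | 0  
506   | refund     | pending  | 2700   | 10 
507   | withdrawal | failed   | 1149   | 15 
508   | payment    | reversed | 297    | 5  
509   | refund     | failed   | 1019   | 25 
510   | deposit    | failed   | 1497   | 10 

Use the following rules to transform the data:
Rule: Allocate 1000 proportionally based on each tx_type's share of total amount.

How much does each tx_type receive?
deposit: 279.99, payment: 64.74, refund: 588.01, withdrawal: 67.26

Step 1: Calculate total amount = 17083
Step 2: Calculate each tx_type's proportion:
  deposit: 4783/17083 = 28.00% → 279.99
  payment: 1106/17083 = 6.47% → 64.74
  refund: 10045/17083 = 58.80% → 588.01
  withdrawal: 1149/17083 = 6.73% → 67.26
Step 3: Verify: sum of allocations ≈ 1000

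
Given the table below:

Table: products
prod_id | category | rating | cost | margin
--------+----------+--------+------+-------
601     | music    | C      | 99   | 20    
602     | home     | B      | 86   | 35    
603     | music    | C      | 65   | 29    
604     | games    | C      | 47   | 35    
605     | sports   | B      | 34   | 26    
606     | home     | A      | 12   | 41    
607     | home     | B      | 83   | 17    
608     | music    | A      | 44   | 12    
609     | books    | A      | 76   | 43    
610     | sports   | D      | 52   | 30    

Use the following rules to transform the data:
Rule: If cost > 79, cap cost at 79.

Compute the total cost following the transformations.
567

Step 1: 3 records have cost > 79
Step 2: These records originally summed to 268
Step 3: After capping: 3 × 79 = 237
Step 4: Unaffected records sum: 330
Step 5: Final sum = 237 + 330 = 567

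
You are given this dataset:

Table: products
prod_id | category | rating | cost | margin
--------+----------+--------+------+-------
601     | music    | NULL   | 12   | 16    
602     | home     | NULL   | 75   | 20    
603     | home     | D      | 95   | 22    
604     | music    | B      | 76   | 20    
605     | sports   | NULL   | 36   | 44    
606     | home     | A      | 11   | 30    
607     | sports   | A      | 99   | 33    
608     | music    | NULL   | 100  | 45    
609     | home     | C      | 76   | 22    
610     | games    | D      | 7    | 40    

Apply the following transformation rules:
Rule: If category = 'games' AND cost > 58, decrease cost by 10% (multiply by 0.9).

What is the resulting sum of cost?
587

Step 1: Find records where category = 'games' AND cost > 58
Step 2: 0 records match, summing to 0
Step 3: After multiplier: 0 × 0.9 = 0.0
Step 4: Unaffected records sum: 587
Step 5: Final sum = 0.0 + 587 = 587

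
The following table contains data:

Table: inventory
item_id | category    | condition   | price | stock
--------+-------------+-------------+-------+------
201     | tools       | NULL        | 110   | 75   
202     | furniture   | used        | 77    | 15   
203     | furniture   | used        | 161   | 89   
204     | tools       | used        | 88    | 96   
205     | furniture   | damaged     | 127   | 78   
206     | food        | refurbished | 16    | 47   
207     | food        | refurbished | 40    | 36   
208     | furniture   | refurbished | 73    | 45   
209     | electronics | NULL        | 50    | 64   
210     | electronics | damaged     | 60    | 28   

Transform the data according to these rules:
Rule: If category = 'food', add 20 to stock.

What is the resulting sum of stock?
613

Step 1: Count records where category = 'food': 2
Step 2: Total bonus added: 2 × 20 = 40
Step 3: Original sum of stock: 573
Step 4: Final sum = 573 + 40 = 613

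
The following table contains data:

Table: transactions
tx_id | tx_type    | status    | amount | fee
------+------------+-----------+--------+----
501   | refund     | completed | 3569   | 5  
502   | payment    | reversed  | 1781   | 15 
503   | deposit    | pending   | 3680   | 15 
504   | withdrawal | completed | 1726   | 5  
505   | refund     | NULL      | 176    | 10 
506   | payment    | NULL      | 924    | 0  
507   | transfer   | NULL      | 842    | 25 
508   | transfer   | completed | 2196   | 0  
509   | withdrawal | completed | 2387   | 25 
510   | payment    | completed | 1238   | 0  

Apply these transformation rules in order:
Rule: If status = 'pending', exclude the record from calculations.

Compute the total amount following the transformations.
14839

Step 1: Identify records where status = 'pending'
Step 2: The excluded records sum to 3680
Step 3: Original total amount = 18519
Step 4: Remaining total = 18519 - 3680 = 14839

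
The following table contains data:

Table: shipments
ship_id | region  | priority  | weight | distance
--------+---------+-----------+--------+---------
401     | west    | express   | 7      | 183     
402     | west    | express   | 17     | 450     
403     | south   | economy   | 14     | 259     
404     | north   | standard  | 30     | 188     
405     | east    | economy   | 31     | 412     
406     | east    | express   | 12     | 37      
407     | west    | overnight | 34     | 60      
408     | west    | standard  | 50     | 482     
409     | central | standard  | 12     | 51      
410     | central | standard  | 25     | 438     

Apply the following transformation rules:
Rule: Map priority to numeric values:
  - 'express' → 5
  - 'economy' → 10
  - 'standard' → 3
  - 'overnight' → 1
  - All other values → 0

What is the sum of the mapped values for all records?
48

Step 1: Apply mapping to each record
Step 2: Count by status:
  'express': 3 records × 5 = 15
  'economy': 2 records × 10 = 20
  'standard': 4 records × 3 = 12
  'overnight': 1 records × 1 = 1
Step 3: Sum all mapped values = 48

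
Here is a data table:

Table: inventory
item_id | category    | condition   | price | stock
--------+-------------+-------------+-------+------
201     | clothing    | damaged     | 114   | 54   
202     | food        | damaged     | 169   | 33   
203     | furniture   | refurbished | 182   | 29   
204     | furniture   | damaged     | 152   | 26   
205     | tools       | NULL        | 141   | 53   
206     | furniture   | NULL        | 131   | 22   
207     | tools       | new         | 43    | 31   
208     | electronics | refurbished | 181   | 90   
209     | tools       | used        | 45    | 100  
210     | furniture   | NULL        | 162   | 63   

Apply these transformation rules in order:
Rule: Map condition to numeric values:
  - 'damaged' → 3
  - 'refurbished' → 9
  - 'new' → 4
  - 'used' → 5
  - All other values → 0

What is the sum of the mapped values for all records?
36

Step 1: Apply mapping to each record
Step 2: Count by status:
  'damaged': 3 records × 3 = 9
  'refurbished': 2 records × 9 = 18
  'new': 1 records × 4 = 4
  'used': 1 records × 5 = 5
Step 3: Sum all mapped values = 36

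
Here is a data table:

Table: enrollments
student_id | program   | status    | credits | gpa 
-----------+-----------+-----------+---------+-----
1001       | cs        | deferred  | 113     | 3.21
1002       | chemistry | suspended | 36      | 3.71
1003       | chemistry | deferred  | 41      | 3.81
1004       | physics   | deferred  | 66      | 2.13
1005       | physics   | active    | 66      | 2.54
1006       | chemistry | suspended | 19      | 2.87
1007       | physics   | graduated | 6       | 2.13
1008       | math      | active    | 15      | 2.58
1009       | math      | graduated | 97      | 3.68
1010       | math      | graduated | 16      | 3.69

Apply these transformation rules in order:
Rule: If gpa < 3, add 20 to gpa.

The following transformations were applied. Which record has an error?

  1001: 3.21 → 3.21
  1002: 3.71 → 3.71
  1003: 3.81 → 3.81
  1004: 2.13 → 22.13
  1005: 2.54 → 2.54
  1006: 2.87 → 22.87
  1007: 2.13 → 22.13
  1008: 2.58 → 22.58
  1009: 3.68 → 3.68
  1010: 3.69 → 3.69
Record 1005 has an error. The correct transformed value should be 22.54, not 2.54.

Step 1: Check each record against the rule
Step 2: Record 1005 has gpa = 2.54
Step 3: Since 2.54 < 3, the bonus should have been applied
Step 4: Correct value = 22.54, but claimed value = 2.54
Conclusion: Record 1005 has the error.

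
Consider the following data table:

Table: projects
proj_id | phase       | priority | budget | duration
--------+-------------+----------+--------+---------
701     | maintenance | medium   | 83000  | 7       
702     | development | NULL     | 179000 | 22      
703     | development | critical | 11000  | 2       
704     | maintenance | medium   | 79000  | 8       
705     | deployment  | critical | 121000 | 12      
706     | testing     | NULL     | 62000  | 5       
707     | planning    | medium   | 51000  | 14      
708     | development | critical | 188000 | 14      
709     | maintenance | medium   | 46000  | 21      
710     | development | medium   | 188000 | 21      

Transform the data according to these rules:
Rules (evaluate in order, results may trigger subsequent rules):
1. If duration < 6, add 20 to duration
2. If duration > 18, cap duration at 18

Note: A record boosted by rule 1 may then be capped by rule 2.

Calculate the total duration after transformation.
145

Step 1: Apply rule 1 to records with duration < 6
  - 2 records get bonus of 20
  - Of these, 2 records then exceed 18 and get capped
Step 2: Apply rule 2 to records with duration > 18
  - 3 records (original) are capped
Step 3: Calculate final sum = 145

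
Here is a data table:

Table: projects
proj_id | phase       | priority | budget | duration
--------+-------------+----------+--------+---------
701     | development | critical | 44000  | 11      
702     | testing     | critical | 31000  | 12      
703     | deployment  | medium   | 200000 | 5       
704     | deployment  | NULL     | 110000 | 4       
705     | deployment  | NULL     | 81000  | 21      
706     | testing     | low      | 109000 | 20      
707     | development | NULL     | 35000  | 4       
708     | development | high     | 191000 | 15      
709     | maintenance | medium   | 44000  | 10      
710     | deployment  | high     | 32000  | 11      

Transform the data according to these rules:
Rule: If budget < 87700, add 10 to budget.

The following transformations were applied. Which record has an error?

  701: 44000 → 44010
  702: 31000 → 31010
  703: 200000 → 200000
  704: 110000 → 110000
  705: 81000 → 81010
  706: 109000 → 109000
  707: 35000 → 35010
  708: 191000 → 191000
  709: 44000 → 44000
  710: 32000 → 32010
Record 709 has an error. The correct transformed value should be 44010, not 44000.

Step 1: Check each record against the rule
Step 2: Record 709 has budget = 44000
Step 3: Since 44000 < 87700, the bonus should have been applied
Step 4: Correct value = 44010, but claimed value = 44000
Conclusion: Record 709 has the error.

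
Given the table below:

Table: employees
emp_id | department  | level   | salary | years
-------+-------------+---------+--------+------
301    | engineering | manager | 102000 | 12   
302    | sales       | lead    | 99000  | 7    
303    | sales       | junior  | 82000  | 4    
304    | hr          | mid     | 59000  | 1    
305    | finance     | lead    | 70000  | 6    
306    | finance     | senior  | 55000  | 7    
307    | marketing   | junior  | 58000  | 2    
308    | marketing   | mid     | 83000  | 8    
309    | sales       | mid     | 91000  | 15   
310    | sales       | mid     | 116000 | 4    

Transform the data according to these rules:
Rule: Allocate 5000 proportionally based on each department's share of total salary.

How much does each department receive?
engineering: 625.77, finance: 766.87, hr: 361.96, marketing: 865.03, sales: 2380.37

Step 1: Calculate total salary = 815000
Step 2: Calculate each department's proportion:
  engineering: 102000/815000 = 12.52% → 625.77
  finance: 125000/815000 = 15.34% → 766.87
  hr: 59000/815000 = 7.24% → 361.96
  marketing: 141000/815000 = 17.30% → 865.03
  sales: 388000/815000 = 47.61% → 2380.37
Step 3: Verify: sum of allocations ≈ 5000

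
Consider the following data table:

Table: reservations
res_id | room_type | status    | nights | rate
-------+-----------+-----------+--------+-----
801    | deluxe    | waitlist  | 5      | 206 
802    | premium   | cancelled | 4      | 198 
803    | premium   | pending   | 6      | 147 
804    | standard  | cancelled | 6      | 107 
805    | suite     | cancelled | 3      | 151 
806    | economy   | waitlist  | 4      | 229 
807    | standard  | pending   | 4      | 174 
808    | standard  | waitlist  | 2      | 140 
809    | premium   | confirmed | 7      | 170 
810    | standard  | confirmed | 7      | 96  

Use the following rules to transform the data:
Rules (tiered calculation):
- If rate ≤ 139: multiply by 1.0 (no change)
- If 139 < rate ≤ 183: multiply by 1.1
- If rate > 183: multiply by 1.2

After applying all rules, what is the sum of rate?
1822.8

Step 1: Tier 1 (rate ≤ 139): 2 records, sum = 203 × 1.0 = 203.0
Step 2: Tier 2 (139 < rate ≤ 183): 5 records, sum = 782 × 1.1 = 860.2
Step 3: Tier 3 (rate > 183): 3 records, sum = 633 × 1.2 = 759.6
Step 4: Final sum = 203.0 + 860.2 + 759.6 = 1822.8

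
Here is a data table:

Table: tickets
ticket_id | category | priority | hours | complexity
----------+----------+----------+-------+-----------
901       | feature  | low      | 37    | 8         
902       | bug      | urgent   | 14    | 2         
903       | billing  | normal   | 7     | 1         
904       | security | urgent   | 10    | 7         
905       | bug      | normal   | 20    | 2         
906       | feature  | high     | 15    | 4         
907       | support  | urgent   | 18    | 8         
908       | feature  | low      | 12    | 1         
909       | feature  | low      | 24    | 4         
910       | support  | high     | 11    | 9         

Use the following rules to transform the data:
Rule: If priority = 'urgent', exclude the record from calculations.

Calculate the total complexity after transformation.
29

Step 1: Identify records where priority = 'urgent'
Step 2: The excluded records sum to 17
Step 3: Original total complexity = 46
Step 4: Remaining total = 46 - 17 = 29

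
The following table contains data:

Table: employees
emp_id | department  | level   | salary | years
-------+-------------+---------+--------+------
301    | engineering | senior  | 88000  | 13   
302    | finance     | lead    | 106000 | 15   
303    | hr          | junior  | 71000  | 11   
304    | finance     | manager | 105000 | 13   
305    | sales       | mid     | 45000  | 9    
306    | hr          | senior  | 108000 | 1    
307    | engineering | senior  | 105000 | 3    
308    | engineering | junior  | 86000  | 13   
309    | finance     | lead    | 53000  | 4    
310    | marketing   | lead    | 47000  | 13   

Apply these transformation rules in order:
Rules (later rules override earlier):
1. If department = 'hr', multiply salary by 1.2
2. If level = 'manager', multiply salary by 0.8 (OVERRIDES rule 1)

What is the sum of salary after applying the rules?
828800.0

Step 1: Rule 2 takes priority for records with level = 'manager'
  - 1 records: 105000 × 0.8 = 84000.0
Step 2: Rule 1 applies to remaining records with department = 'hr'
  - 2 records: 179000 × 1.2 = 214800.0
Step 3: Other records unchanged: 530000
Step 4: Final sum = 84000.0 + 214800.0 + 530000 = 828800.0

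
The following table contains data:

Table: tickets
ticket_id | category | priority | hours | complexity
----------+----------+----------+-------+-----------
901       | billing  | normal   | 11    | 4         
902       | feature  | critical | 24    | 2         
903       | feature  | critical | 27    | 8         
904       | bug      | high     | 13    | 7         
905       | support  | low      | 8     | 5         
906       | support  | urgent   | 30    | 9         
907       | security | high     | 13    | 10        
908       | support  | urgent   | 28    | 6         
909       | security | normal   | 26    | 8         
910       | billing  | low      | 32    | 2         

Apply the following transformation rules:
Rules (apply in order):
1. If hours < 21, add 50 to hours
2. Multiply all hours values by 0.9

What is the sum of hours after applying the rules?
370.8

Step 1: Apply Rule 1 - Add 50 to records with hours < 21
  - 4 records affected: 45 + (4 × 50) = 245
  - Unaffected records: 167
  - Sum after Rule 1: 412
Step 2: Apply Rule 2 - Multiply all by 0.9
  - 412 × 0.9 = 370.8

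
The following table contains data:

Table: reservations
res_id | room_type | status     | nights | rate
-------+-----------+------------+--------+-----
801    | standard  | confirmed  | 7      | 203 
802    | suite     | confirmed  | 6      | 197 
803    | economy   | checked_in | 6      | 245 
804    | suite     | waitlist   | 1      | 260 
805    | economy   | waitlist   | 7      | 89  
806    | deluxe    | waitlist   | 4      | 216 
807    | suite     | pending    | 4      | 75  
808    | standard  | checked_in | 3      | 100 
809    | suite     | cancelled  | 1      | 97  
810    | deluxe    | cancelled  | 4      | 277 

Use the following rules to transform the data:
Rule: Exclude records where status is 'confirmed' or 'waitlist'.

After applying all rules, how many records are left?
5

Step 1: Count records to exclude
  - 2 (confirmed) + 3 (waitlist) = 5 records
Step 2: Total records: 10
Step 3: Remaining = 10 - 5 = 5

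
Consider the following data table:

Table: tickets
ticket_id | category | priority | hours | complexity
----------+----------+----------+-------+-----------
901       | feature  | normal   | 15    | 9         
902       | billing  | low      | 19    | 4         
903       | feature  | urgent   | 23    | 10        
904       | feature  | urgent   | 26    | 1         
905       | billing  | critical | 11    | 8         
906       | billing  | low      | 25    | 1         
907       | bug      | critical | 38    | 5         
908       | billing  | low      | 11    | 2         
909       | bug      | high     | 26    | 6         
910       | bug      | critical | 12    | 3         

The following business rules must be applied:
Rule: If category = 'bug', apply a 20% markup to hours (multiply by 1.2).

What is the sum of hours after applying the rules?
221.2

Step 1: Records with category = 'bug' have total hours = 76
Step 2: Apply multiplier: 76 × 1.2 = 91.2
Step 3: Other records total: 130
Step 4: Final sum = 91.2 + 130 = 221.2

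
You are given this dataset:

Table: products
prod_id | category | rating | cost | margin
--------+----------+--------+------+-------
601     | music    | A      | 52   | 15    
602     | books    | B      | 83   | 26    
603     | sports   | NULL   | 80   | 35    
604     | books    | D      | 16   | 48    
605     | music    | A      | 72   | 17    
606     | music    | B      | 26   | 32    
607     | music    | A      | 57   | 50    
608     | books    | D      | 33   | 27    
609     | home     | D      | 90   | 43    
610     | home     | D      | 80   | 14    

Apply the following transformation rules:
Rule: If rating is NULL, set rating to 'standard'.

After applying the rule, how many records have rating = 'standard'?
1

Step 1: Count records where rating IS NULL
Step 2: Found 1 records with NULL rating
Step 3: These records will have rating set to 'standard'
Step 4: Records already having rating = 'standard': 0
Step 5: Answer: 1 + 0 = 1 records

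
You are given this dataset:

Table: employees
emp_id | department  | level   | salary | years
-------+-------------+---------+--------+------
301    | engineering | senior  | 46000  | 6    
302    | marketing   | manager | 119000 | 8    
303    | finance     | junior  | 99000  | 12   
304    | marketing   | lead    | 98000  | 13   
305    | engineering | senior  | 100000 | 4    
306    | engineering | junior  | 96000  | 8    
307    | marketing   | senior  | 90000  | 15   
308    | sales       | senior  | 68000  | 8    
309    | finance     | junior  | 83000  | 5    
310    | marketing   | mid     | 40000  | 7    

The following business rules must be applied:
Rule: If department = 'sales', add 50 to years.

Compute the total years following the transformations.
136

Step 1: Count records where department = 'sales': 1
Step 2: Total bonus added: 1 × 50 = 50
Step 3: Original sum of years: 86
Step 4: Final sum = 86 + 50 = 136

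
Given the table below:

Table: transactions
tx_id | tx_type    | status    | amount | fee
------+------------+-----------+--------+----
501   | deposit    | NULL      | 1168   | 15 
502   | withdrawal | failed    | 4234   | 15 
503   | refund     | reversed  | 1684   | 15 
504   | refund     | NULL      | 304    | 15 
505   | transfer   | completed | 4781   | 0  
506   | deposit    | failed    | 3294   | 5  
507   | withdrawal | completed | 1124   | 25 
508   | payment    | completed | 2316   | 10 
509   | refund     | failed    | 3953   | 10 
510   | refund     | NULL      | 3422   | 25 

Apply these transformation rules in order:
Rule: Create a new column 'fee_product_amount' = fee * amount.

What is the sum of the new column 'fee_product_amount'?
303660

Step 1: For each record, compute fee * amount
Example calculations:
  15 * 1168 = 17520
  15 * 4234 = 63510
  15 * 1684 = 25260
  ...
Step 2: Sum all derived values
Step 3: Total = 303660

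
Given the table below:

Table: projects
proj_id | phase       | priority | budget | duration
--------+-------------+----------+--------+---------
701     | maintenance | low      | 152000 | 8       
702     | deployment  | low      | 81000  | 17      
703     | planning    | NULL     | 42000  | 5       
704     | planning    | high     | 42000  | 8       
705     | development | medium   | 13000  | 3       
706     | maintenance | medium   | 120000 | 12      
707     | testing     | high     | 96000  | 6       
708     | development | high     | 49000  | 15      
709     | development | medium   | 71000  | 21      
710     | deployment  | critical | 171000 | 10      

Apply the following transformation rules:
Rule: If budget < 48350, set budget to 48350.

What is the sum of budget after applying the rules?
885050

Step 1: 3 records have budget < 48350
Step 2: These records originally summed to 97000
Step 3: After setting to minimum: 3 × 48350 = 145050
Step 4: Unaffected records sum: 740000
Step 5: Final sum = 145050 + 740000 = 885050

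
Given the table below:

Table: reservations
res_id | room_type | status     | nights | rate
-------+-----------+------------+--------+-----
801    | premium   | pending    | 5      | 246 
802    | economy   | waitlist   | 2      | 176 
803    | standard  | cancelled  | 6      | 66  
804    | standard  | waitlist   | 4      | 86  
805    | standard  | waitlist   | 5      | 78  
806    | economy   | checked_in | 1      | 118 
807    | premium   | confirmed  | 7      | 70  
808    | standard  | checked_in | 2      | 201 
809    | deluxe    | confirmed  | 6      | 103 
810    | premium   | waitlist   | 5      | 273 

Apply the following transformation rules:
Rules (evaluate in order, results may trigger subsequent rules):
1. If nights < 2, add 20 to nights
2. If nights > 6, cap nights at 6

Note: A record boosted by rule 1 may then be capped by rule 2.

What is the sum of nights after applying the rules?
47

Step 1: Apply rule 1 to records with nights < 2
  - 1 records get bonus of 20
  - Of these, 1 records then exceed 6 and get capped
Step 2: Apply rule 2 to records with nights > 6
  - 1 records (original) are capped
Step 3: Calculate final sum = 47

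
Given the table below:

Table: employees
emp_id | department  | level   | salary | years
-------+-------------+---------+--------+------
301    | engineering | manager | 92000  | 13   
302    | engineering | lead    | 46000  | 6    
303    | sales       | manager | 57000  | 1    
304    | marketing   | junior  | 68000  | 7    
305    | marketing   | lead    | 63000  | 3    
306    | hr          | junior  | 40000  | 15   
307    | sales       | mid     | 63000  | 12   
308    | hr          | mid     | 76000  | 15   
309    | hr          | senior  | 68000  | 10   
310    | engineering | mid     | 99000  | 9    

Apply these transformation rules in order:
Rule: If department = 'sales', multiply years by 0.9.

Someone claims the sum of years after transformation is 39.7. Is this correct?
No, the correct result is 89.7.

Step 1: Calculate the correct sum after transformation
Step 2: Apply multiplier 0.9 to records where department = 'sales'
Step 3: Correct result = 89.7
Step 4: Claimed result = 39.7
Step 5: 89.7 ≠ 39.7
Conclusion: The claimed result is incorrect. The correct answer is 89.7.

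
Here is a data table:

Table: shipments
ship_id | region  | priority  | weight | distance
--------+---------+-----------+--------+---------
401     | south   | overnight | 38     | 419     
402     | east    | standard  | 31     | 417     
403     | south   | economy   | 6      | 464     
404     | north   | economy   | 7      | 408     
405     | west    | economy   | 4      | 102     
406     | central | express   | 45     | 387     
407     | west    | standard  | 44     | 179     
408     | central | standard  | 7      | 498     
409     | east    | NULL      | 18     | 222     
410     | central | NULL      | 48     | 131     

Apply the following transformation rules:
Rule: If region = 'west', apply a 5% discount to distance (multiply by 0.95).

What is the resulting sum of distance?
3212.95

Step 1: Records with region = 'west' have total distance = 281
Step 2: Apply multiplier: 281 × 0.95 = 266.95
Step 3: Other records total: 2946
Step 4: Final sum = 266.95 + 2946 = 3212.95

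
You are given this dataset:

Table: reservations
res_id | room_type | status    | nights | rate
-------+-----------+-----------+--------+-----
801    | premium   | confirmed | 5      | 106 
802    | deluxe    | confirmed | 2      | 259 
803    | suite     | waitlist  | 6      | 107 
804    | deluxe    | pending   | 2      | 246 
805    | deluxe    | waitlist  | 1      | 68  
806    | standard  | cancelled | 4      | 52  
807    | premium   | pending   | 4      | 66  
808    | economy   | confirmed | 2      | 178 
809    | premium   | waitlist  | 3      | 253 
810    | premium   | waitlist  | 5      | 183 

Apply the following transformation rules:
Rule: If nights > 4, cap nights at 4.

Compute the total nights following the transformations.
30

Step 1: 3 records have nights > 4
Step 2: These records originally summed to 16
Step 3: After capping: 3 × 4 = 12
Step 4: Unaffected records sum: 18
Step 5: Final sum = 12 + 18 = 30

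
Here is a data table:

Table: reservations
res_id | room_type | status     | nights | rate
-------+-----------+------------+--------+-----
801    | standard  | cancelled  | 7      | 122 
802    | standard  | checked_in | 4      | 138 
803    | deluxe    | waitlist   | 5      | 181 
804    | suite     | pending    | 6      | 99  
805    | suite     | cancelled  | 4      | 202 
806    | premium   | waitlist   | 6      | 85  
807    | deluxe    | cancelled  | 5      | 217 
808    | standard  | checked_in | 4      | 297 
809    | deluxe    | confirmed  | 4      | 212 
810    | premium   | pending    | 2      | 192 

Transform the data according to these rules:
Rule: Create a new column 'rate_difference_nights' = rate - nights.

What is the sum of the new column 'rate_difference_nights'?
1698

Step 1: For each record, compute rate - nights
Example calculations:
  122 - 7 = 115
  138 - 4 = 134
  181 - 5 = 176
  ...
Step 2: Sum all derived values
Step 3: Total = 1698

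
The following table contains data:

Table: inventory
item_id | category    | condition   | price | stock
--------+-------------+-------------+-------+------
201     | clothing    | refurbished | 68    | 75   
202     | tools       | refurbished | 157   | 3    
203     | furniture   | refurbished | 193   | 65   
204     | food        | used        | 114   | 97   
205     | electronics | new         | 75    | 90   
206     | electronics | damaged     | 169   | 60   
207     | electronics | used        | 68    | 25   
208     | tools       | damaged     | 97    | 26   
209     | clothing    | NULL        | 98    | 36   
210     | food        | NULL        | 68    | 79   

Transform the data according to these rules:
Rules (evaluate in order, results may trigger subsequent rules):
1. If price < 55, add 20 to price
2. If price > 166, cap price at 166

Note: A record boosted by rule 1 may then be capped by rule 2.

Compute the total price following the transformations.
1077

Step 1: Apply rule 1 to records with price < 55
  - 0 records get bonus of 20
  - Of these, 0 records then exceed 166 and get capped
Step 2: Apply rule 2 to records with price > 166
  - 2 records (original) are capped
Step 3: Calculate final sum = 1077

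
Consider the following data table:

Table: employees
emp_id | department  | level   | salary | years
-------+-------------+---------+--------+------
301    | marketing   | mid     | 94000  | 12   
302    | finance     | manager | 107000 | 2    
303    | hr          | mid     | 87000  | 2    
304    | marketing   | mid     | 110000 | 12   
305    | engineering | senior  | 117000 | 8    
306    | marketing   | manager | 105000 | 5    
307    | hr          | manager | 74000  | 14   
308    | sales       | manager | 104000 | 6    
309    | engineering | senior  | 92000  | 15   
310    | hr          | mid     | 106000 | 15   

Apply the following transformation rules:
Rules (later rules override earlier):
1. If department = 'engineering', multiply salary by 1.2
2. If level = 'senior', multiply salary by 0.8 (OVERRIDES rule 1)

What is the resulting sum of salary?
954200.0

Step 1: Rule 2 takes priority for records with level = 'senior'
  - 2 records: 209000 × 0.8 = 167200.0
Step 2: Rule 1 applies to remaining records with department = 'engineering'
  - 0 records: 0 × 1.2 = 0.0
Step 3: Other records unchanged: 787000
Step 4: Final sum = 167200.0 + 0.0 + 787000 = 954200.0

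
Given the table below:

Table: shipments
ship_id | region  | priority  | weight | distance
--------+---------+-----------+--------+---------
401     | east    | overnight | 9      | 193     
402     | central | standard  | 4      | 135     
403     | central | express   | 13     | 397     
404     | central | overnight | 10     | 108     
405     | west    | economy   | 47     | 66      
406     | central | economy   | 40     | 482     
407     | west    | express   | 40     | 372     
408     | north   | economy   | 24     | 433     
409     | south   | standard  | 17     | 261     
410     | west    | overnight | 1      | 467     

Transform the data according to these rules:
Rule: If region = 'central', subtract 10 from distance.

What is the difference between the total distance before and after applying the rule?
40

Step 1: Original sum of distance = 2914
Step 2: 4 records have region = 'central'
Step 3: Each affected record changes by -10
Step 4: Total change = 4 × -10 = -40
Step 5: New sum = 2914 + -40 = 2874
Step 6: Difference = |2874 - 2914| = 40
        (Sum decreased by 40)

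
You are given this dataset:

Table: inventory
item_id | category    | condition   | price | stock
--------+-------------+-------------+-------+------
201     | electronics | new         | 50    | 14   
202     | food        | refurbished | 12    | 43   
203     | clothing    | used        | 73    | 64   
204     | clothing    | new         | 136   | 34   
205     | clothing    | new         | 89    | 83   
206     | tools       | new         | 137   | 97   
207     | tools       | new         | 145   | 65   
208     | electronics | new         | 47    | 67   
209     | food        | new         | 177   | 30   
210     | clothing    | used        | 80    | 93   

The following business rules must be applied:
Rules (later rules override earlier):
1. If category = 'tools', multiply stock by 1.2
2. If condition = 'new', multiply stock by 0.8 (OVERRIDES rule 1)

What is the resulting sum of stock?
512.0

Step 1: Rule 2 takes priority for records with condition = 'new'
  - 7 records: 390 × 0.8 = 312.0
Step 2: Rule 1 applies to remaining records with category = 'tools'
  - 0 records: 0 × 1.2 = 0.0
Step 3: Other records unchanged: 200
Step 4: Final sum = 312.0 + 0.0 + 200 = 512.0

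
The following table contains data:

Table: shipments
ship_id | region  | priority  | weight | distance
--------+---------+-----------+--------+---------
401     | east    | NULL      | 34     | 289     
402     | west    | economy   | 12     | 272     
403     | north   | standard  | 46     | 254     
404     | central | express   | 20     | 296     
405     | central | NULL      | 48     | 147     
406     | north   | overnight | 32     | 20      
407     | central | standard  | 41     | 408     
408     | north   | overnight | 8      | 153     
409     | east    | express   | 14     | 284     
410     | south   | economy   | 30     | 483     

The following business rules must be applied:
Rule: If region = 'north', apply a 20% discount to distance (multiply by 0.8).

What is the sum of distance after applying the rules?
2520.6

Step 1: Records with region = 'north' have total distance = 427
Step 2: Apply multiplier: 427 × 0.8 = 341.6
Step 3: Other records total: 2179
Step 4: Final sum = 341.6 + 2179 = 2520.6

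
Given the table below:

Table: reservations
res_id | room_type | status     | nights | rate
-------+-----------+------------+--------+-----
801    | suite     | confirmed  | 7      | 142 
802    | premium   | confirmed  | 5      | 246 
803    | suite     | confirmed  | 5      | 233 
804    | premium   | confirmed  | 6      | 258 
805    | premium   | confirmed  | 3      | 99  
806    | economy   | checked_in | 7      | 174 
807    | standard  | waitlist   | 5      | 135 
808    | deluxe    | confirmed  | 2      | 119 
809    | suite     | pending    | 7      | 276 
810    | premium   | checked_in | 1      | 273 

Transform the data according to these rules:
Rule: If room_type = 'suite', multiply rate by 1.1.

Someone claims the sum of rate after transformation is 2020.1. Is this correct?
Yes, the result is correct.

Step 1: Calculate the correct sum after transformation
Step 2: Apply multiplier 1.1 to records where room_type = 'suite'
Step 3: Correct result = 2020.1
Step 4: Claimed result = 2020.1
Step 5: 2020.1 = 2020.1 ✓
Conclusion: The claimed result is correct.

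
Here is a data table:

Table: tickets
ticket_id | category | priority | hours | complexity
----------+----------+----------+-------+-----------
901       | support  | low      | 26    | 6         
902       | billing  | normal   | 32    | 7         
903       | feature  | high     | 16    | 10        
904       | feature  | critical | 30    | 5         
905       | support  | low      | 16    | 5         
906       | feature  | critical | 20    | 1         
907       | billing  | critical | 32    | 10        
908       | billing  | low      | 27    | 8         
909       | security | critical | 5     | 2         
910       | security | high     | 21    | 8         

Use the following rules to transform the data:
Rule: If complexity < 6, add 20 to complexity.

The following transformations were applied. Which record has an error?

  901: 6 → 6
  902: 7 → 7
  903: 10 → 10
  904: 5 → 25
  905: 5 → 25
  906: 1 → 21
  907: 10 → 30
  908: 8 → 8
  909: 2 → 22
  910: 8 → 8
Record 907 has an error. The correct transformed value should be 10, not 30.

Step 1: Check each record against the rule
Step 2: Record 907 has complexity = 10
Step 3: Since 10 >= 6, the bonus should not have been applied
Step 4: Correct value = 10, but claimed value = 30
Conclusion: Record 907 has the error.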